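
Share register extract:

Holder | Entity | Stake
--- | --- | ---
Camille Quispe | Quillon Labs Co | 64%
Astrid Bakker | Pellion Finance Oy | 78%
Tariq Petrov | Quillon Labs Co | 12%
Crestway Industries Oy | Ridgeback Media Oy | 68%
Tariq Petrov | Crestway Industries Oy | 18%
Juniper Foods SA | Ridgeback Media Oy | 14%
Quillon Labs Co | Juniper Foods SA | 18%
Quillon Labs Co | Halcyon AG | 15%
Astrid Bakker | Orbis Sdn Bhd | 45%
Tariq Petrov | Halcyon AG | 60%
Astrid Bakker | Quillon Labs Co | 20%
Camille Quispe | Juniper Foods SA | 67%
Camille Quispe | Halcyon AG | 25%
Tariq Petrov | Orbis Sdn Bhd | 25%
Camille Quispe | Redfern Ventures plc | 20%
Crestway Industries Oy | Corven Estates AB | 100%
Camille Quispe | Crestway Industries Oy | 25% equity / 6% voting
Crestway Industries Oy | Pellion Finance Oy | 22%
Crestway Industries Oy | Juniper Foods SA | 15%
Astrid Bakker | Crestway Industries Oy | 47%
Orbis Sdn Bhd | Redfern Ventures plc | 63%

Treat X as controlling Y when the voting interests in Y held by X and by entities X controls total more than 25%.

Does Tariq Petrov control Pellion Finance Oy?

Tariq holds 60% of Halcyon, so Tariq controls Halcyon.
Neither Tariq nor any entity Tariq controls holds any voting interest in Pellion.
So Tariq does not control Pellion.

No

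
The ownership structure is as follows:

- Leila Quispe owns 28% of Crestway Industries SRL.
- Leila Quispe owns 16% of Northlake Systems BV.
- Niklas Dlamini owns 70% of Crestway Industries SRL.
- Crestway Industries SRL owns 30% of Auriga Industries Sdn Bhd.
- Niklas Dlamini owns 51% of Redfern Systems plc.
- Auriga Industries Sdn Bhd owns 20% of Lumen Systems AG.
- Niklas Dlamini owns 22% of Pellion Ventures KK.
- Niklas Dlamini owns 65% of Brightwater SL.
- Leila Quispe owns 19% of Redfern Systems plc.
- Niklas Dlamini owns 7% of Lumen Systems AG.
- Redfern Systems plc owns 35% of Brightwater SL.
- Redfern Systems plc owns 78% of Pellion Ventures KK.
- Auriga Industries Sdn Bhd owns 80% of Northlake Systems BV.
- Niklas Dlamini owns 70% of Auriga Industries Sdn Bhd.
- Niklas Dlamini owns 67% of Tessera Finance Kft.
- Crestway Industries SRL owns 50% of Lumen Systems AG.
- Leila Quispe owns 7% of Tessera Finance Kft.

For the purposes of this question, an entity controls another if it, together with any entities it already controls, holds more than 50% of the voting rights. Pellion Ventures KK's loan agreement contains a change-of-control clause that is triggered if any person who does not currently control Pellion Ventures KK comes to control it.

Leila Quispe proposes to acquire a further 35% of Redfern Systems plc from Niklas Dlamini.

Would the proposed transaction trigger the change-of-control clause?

The purchase adds only to Leila's holdings (Niklas's stake shrinks), so Leila is the only person who could newly come to control Pellion.
Leila's largest direct stake is 28% in Crestway, which does not meet the threshold, so Leila controls no company.
Neither Leila nor any entity Leila controls holds any voting interest in Pellion.
So before the transaction, Leila does not control Pellion.
After the purchase, Leila's direct stake in Redfern rises to 19% + 35% = 54%, and Niklas's stake falls to 16%.
Leila holds 54% of Redfern, so Leila controls Redfern.
Redfern holds 78% of Pellion, so Leila controls Pellion.
Leila did not control Pellion before and does after, so the clause is triggered.

Yes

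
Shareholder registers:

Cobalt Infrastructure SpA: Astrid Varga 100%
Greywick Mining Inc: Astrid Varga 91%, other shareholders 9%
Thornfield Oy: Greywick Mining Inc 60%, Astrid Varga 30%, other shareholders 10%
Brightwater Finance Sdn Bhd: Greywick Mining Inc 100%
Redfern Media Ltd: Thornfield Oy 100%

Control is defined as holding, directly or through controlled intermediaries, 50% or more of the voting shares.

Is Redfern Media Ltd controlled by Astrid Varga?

Astrid holds 91% of Greywick, so Astrid controls Greywick.
Greywick and Astrid together hold 60% + 30% = 90% of Thornfield, so Astrid controls Thornfield.
Thornfield holds 100% of Redfern, so Astrid controls Redfern.

Yes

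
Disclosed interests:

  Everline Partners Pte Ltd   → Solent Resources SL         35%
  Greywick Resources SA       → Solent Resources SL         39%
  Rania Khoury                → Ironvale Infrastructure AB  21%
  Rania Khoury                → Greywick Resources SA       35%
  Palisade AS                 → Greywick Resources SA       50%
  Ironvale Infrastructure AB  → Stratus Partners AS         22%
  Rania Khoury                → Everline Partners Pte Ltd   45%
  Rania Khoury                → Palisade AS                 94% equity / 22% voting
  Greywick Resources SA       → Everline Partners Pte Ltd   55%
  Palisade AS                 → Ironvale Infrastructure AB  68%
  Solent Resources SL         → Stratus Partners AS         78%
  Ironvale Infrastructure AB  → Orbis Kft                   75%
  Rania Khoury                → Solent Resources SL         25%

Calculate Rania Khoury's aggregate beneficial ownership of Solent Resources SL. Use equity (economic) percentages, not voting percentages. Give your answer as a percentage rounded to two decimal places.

Rania reaches Solent along 6 paths.
Via Palisade → Greywick: 94% × 50% × 39% = 18.33%.
Via Greywick: 35% × 39% = 13.65%.
Via Everline: 45% × 35% = 15.75%.
Via Palisade → Greywick → Everline: 94% × 50% × 55% × 35% = 9.0475%.
Via Greywick → Everline: 35% × 55% × 35% = 6.7375%.
Direct stake: 25% = 25%.
Total: 18.33% + 13.65% + 15.75% + 9.0475% + 6.7375% + 25% = 88.515%.
Rounded: 88.52%.

88.52%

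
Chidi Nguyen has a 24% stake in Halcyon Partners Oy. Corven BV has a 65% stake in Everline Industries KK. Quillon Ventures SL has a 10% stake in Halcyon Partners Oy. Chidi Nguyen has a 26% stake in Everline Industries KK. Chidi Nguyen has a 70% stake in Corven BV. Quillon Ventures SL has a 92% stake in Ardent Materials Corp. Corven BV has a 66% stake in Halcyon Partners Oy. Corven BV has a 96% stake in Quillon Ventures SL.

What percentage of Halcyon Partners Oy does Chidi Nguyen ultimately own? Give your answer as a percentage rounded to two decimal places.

76.92%

Chidi reaches Halcyon along 3 paths.
Via Corven → Quillon: 70% × 96% × 10% = 6.72%.
Via Corven: 70% × 66% = 46.2%.
Direct stake: 24% = 24%.
Total: 6.72% + 46.2% + 24% = 76.92%.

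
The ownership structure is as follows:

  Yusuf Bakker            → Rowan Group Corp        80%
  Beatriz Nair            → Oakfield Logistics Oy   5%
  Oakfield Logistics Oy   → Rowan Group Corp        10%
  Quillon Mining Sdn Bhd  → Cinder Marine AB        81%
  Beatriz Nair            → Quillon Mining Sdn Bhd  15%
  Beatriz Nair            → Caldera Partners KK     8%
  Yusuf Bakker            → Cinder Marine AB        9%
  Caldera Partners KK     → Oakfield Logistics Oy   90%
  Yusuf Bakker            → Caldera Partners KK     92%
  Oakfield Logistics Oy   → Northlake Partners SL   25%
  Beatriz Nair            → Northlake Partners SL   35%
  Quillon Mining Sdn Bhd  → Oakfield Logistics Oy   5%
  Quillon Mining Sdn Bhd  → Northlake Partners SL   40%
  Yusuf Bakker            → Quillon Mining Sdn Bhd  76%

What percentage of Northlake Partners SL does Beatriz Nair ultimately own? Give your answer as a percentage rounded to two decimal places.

Beatriz reaches Northlake along 5 paths.
Via Oakfield: 5% × 25% = 1.25%.
Via Quillon → Oakfield: 15% × 5% × 25% = 0.1875%.
Via Caldera → Oakfield: 8% × 90% × 25% = 1.8%.
Direct stake: 35% = 35%.
Via Quillon: 15% × 40% = 6%.
Total: 1.25% + 0.1875% + 1.8% + 35% + 6% = 44.2375%.
Rounded: 44.24%.

44.24%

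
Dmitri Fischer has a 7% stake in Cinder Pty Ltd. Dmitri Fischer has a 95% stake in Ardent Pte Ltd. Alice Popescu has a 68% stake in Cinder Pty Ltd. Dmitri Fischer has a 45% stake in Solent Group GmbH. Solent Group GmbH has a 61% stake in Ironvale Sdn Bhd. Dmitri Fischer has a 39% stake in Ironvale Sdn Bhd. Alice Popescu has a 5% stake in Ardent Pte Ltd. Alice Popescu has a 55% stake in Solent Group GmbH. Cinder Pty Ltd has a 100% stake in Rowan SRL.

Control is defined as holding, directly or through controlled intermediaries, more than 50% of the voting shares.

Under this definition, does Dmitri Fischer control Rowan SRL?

No

Dmitri holds 95% of Ardent, so Dmitri controls Ardent.
Neither Dmitri nor any entity Dmitri controls holds any voting interest in Rowan.
So Dmitri does not control Rowan.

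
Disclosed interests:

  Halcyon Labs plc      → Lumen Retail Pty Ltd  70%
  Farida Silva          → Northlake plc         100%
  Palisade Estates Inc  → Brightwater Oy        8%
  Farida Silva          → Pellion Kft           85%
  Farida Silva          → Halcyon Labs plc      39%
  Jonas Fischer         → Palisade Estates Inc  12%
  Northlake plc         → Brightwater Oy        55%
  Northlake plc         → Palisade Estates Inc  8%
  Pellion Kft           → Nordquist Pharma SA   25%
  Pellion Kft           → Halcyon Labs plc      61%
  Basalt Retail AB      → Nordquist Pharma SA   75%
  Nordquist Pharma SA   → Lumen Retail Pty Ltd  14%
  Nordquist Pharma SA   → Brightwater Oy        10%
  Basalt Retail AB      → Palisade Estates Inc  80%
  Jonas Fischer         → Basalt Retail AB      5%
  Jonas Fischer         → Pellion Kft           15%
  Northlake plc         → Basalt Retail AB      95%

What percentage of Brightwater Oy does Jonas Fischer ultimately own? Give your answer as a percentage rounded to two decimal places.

2.03%

Jonas reaches Brightwater along 4 paths.
Via Palisade: 12% × 8% = 0.96%.
Via Basalt → Palisade: 5% × 80% × 8% = 0.32%.
Via Basalt → Nordquist: 5% × 75% × 10% = 0.375%.
Via Pellion → Nordquist: 15% × 25% × 10% = 0.375%.
Total: 0.96% + 0.32% + 0.375% + 0.375% = 2.03%.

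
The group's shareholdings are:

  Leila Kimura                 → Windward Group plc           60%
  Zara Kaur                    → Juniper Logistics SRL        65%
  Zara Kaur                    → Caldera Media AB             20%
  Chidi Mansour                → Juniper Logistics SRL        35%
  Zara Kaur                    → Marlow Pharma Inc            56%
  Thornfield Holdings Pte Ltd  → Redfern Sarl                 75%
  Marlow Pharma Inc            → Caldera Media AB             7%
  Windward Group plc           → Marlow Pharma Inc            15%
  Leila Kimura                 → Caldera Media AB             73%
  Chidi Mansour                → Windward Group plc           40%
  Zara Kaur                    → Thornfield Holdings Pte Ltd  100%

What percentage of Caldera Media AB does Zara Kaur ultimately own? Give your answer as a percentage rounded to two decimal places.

23.92%

Zara reaches Caldera along 2 paths.
Direct stake: 20% = 20%.
Via Marlow: 56% × 7% = 3.92%.
Total: 20% + 3.92% = 23.92%.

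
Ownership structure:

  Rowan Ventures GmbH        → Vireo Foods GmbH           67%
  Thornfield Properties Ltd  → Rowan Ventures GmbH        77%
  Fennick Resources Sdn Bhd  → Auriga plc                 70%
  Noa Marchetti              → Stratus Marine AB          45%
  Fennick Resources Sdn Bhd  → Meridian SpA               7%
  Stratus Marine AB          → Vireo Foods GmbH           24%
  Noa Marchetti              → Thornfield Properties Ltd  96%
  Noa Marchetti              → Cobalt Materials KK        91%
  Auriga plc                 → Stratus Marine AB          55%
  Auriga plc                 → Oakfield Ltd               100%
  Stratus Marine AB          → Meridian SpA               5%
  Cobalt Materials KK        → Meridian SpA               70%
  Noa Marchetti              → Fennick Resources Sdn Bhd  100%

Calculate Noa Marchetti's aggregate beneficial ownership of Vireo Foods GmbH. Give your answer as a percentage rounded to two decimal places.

Noa reaches Vireo along 3 paths.
Via Thornfield → Rowan: 96% × 77% × 67% = 49.5264%.
Via Fennick → Auriga → Stratus: 100% × 70% × 55% × 24% = 9.24%.
Via Stratus: 45% × 24% = 10.8%.
Total: 49.5264% + 9.24% + 10.8% = 69.5664%.
Rounded: 69.57%.

69.57%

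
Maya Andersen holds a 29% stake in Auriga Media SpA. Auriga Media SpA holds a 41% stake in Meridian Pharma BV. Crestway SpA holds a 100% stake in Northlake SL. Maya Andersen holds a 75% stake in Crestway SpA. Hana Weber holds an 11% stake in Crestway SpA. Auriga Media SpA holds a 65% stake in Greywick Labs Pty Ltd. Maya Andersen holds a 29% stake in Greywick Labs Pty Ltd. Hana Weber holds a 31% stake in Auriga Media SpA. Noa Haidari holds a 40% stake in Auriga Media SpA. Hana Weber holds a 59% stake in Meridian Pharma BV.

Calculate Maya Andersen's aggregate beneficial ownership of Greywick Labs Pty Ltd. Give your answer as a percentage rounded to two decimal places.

47.85%

Maya reaches Greywick along 2 paths.
Via Auriga: 29% × 65% = 18.85%.
Direct stake: 29% = 29%.
Total: 18.85% + 29% = 47.85%.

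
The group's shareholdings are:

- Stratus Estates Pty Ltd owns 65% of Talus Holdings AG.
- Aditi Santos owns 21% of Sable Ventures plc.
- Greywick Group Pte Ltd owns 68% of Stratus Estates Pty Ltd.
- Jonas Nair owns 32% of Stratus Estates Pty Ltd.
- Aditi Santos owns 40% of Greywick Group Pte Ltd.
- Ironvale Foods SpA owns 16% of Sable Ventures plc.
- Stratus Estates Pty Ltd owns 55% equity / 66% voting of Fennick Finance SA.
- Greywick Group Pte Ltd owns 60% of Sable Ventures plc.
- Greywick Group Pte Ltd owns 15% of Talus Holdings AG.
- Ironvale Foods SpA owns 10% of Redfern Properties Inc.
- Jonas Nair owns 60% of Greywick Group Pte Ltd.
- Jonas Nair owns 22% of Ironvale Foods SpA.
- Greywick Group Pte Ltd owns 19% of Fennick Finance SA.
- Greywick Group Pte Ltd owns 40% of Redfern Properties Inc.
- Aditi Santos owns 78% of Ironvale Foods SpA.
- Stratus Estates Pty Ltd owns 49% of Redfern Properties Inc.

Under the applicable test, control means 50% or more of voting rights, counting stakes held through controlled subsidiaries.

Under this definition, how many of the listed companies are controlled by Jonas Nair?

6

Jonas holds 60% of Greywick, so Jonas controls Greywick.
Greywick and Jonas together hold 68% + 32% = 100% of Stratus, so Jonas controls Stratus.
Greywick holds 60% of Sable, so Jonas controls Sable.
Greywick and Stratus together hold 19% + 66% = 85% of Fennick, so Jonas controls Fennick.
Stratus and Greywick together hold 49% + 40% = 89% of Redfern, so Jonas controls Redfern.
Greywick and Stratus together hold 15% + 65% = 80% of Talus, so Jonas controls Talus.
No other company's threshold is met.
Jonas controls 6 companies.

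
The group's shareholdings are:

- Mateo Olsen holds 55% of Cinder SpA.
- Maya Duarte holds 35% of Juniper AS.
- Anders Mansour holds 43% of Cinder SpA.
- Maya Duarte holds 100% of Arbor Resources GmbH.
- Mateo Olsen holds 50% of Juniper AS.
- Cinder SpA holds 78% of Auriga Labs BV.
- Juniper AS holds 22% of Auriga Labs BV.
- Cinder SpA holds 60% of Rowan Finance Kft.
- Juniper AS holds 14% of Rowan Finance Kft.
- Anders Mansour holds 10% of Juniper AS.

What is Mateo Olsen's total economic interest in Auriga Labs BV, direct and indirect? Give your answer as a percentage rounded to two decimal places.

Mateo reaches Auriga along 2 paths.
Via Cinder: 55% × 78% = 42.9%.
Via Juniper: 50% × 22% = 11%.
Total: 42.9% + 11% = 53.9%.
Rounded: 53.90%.

53.90%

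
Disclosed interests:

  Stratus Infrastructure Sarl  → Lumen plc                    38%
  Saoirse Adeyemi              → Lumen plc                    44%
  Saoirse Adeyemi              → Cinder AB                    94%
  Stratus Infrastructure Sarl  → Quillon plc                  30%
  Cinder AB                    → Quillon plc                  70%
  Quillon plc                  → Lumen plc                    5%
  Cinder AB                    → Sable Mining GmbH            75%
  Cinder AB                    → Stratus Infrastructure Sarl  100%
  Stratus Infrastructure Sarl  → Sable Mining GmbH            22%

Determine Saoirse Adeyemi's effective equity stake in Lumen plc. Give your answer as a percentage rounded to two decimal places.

Saoirse reaches Lumen along 4 paths.
Direct stake: 44% = 44%.
Via Cinder → Quillon: 94% × 70% × 5% = 3.29%.
Via Cinder → Stratus → Quillon: 94% × 100% × 30% × 5% = 1.41%.
Via Cinder → Stratus: 94% × 100% × 38% = 35.72%.
Total: 44% + 3.29% + 1.41% + 35.72% = 84.42%.

84.42%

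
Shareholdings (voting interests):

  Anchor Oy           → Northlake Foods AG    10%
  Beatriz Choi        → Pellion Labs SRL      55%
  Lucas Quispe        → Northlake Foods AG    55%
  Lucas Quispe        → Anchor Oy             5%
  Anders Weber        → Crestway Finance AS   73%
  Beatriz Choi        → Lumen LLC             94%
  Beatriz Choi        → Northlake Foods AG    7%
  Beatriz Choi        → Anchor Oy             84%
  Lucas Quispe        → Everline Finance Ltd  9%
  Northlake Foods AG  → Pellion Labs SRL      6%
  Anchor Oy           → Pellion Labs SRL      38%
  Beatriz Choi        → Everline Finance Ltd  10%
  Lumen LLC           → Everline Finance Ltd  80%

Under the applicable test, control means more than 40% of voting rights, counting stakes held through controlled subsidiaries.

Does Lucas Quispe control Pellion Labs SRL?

No

Lucas holds 55% of Northlake, so Lucas controls Northlake.
In Pellion, Lucas's side holds only 6%, not > 40%.
So Lucas does not control Pellion.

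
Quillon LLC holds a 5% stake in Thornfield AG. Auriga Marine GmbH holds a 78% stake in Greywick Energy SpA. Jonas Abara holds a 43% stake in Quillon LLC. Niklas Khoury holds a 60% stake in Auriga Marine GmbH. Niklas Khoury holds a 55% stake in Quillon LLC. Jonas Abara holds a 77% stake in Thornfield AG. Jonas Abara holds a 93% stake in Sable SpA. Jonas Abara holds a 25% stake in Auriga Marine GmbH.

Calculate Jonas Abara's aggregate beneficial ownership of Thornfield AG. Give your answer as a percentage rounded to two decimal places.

Jonas reaches Thornfield along 2 paths.
Direct stake: 77% = 77%.
Via Quillon: 43% × 5% = 2.15%.
Total: 77% + 2.15% = 79.15%.

79.15%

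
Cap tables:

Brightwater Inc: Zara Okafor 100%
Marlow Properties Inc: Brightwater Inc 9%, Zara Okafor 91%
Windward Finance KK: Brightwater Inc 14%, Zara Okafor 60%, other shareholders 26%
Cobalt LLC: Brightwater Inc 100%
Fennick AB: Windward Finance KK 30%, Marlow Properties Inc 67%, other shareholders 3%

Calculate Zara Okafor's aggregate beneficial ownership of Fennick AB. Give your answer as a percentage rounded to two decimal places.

Zara reaches Fennick along 4 paths.
Via Brightwater → Windward: 100% × 14% × 30% = 4.2%.
Via Windward: 60% × 30% = 18%.
Via Brightwater → Marlow: 100% × 9% × 67% = 6.03%.
Via Marlow: 91% × 67% = 60.97%.
Total: 4.2% + 18% + 6.03% + 60.97% = 89.2%.
Rounded: 89.20%.

89.20%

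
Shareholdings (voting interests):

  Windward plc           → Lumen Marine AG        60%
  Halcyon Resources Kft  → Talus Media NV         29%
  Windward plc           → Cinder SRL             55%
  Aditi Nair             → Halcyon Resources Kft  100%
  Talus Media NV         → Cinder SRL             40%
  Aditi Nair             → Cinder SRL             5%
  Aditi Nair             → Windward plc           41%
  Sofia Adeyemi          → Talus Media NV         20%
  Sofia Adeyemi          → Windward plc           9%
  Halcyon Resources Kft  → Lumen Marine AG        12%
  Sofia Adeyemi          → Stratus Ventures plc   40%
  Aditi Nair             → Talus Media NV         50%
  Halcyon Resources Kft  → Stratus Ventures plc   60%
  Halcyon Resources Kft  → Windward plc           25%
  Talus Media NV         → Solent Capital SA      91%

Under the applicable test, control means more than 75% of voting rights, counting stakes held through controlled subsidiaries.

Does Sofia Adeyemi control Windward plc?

No

Sofia's largest direct stake is 40% in Stratus, which does not meet the threshold, so Sofia controls no company.
In Windward, Sofia's side holds only 9%, not > 75%.
So Sofia does not control Windward.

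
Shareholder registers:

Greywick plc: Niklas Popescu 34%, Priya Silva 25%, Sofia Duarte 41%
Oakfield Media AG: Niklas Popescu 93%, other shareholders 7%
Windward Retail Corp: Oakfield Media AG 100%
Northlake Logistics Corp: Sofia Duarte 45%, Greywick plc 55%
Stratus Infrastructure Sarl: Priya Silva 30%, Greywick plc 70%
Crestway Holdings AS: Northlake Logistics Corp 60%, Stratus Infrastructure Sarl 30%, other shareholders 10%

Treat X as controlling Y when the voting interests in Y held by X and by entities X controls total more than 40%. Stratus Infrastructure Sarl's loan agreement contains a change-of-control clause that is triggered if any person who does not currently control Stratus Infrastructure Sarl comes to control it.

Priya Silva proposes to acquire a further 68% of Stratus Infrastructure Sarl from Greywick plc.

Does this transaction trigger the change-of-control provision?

Yes

The purchase adds only to Priya's holdings (Greywick's stake shrinks), so Priya is the only person who could newly come to control Stratus.
Priya's largest direct stake is 30% in Stratus, which does not meet the threshold, so Priya controls no company.
In Stratus, Priya's side holds only 30%, not > 40%.
So before the transaction, Priya does not control Stratus.
After the purchase, Priya's direct stake in Stratus rises to 30% + 68% = 98%, and Greywick's stake falls to 2%.
Priya holds 98% of Stratus, so Priya controls Stratus.
Priya did not control Stratus before and does after, so the clause is triggered.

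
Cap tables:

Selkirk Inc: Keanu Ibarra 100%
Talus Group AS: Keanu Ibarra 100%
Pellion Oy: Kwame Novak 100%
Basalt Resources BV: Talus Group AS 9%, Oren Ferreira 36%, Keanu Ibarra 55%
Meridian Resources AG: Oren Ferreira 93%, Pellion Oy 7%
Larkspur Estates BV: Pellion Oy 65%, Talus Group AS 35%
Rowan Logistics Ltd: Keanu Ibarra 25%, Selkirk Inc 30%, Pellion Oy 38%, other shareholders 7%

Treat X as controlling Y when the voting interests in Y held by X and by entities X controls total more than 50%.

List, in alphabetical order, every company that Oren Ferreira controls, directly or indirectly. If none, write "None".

Oren holds 93% of Meridian, so Oren controls Meridian.
No other company's threshold is met.

Meridian Resources AG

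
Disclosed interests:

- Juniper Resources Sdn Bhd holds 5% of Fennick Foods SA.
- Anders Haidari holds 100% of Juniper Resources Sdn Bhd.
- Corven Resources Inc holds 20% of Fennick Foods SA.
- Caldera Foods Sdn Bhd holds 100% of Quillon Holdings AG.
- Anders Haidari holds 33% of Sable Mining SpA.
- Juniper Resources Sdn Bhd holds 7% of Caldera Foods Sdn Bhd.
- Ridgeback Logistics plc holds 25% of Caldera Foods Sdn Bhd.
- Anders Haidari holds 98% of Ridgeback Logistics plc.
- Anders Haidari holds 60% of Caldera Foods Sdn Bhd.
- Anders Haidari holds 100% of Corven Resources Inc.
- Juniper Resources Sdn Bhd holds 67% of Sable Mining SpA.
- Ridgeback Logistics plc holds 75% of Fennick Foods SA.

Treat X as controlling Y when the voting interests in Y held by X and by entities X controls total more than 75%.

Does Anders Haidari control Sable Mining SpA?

Yes

Anders holds 100% of Juniper, so Anders controls Juniper.
Anders and Juniper together hold 33% + 67% = 100% of Sable, so Anders controls Sable.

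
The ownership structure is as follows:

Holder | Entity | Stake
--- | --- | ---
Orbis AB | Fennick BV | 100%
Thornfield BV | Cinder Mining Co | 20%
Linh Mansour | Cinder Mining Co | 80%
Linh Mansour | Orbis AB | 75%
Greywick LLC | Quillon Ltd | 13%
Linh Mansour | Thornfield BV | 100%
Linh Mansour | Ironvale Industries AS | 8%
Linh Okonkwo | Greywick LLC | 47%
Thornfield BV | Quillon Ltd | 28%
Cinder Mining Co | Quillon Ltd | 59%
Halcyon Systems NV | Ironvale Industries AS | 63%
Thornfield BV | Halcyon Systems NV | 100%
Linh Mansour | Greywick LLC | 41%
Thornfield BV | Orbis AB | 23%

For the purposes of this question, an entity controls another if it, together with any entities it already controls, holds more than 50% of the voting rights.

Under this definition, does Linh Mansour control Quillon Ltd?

Linh Mansour holds 100% of Thornfield, so Linh Mansour controls Thornfield.
Linh Mansour and Thornfield together hold 80% + 20% = 100% of Cinder, so Linh Mansour controls Cinder.
Thornfield and Cinder together hold 28% + 59% = 87% of Quillon, so Linh Mansour controls Quillon.

Yes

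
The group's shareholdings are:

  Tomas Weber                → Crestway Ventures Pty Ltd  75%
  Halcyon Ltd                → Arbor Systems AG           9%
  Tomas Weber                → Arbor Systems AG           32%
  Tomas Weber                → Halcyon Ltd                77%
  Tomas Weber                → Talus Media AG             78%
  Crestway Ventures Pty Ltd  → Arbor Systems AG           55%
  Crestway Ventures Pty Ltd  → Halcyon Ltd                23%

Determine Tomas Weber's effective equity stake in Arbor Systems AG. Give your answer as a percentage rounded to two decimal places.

81.73%

Tomas reaches Arbor along 4 paths.
Via Crestway: 75% × 55% = 41.25%.
Direct stake: 32% = 32%.
Via Crestway → Halcyon: 75% × 23% × 9% = 1.5525%.
Via Halcyon: 77% × 9% = 6.93%.
Total: 41.25% + 32% + 1.5525% + 6.93% = 81.7325%.
Rounded: 81.73%.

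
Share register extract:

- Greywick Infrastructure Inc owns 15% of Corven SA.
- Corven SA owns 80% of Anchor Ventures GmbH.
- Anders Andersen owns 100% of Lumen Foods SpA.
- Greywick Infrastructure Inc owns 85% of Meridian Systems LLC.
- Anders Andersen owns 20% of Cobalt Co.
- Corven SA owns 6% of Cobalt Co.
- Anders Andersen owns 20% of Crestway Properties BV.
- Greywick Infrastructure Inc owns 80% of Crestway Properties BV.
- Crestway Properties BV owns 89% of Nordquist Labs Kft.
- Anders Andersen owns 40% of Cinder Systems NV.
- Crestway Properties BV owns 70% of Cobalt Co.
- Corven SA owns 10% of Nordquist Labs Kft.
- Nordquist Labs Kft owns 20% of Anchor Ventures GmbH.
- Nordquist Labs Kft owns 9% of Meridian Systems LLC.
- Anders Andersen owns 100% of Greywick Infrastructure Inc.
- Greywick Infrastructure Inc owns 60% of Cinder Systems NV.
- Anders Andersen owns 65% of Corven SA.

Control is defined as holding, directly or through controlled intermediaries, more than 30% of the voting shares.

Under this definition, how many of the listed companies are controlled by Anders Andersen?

Anders holds 100% of Lumen, so Anders controls Lumen.
Anders holds 100% of Greywick, so Anders controls Greywick.
Anders and Greywick together hold 65% + 15% = 80% of Corven, so Anders controls Corven.
Greywick and Anders together hold 80% + 20% = 100% of Crestway, so Anders controls Crestway.
Corven and Crestway together hold 10% + 89% = 99% of Nordquist, so Anders controls Nordquist.
Corven and Nordquist together hold 80% + 20% = 100% of Anchor, so Anders controls Anchor.
Greywick and Nordquist together hold 85% + 9% = 94% of Meridian, so Anders controls Meridian.
Corven and Anders and Crestway together hold 6% + 20% + 70% = 96% of Cobalt, so Anders controls Cobalt.
Anders and Greywick together hold 40% + 60% = 100% of Cinder, so Anders controls Cinder.
Anders controls 9 companies.

9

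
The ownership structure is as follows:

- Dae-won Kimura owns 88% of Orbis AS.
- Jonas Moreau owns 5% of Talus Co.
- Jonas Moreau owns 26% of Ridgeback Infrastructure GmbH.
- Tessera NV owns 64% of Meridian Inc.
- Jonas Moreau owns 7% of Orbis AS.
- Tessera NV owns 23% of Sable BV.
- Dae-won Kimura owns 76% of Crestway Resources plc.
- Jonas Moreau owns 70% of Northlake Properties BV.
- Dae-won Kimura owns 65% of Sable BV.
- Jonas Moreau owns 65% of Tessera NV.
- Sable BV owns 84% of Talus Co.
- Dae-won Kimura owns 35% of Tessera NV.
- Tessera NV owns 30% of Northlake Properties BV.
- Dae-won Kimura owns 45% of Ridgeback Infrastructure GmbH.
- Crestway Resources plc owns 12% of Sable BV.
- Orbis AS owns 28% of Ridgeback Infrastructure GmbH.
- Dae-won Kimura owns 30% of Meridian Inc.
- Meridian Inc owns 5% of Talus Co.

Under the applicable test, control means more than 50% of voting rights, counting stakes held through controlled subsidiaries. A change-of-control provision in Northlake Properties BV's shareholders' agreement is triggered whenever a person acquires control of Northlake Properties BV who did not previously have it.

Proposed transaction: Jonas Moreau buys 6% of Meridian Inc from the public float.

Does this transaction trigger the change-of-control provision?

No

The purchase changes only Jonas's holdings, so Jonas is the only person who could newly come to control Northlake.
Jonas holds 65% of Tessera, so Jonas controls Tessera.
Tessera and Jonas together hold 30% + 70% = 100% of Northlake, so Jonas controls Northlake.
So Jonas already controls Northlake before the transaction.
After the purchase, Jonas holds 6% of Meridian directly.
Jonas controlled Northlake already, so this is not a new person acquiring control; every other person's position is unchanged or reduced.
No new person acquires control, so the clause is not triggered.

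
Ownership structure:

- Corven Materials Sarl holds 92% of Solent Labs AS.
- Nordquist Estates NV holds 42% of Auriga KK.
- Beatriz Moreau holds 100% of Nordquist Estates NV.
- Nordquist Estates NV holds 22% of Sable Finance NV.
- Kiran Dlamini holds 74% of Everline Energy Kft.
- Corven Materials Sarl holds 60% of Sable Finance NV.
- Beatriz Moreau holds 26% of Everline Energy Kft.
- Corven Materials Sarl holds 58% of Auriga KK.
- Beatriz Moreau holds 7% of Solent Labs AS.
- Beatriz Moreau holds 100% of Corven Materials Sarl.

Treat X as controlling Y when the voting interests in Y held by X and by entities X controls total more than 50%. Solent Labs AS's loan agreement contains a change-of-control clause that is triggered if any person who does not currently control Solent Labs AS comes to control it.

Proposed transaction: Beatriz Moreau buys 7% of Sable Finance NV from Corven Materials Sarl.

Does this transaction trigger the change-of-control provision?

No

The purchase adds only to Beatriz's holdings (Corven's stake shrinks), so Beatriz is the only person who could newly come to control Solent.
Beatriz holds 100% of Corven, so Beatriz controls Corven.
Corven and Beatriz together hold 92% + 7% = 99% of Solent, so Beatriz controls Solent.
So Beatriz already controls Solent before the transaction.
After the purchase, Beatriz holds 7% of Sable directly, and Corven's stake falls to 53%.
Beatriz controlled Solent already, so this is not a new person acquiring control; every other person's position is unchanged or reduced.
No new person acquires control, so the clause is not triggered.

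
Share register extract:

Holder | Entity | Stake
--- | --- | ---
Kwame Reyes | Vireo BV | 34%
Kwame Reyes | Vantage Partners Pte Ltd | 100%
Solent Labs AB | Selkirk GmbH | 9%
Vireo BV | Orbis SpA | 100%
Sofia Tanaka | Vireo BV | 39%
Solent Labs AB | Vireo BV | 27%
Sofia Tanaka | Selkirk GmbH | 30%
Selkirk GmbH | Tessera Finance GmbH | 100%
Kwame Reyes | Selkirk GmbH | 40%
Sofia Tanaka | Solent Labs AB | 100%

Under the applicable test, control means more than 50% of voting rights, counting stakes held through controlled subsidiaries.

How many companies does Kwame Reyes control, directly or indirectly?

Kwame holds 100% of Vantage, so Kwame controls Vantage.
No other company's threshold is met.
Kwame controls 1 company.

1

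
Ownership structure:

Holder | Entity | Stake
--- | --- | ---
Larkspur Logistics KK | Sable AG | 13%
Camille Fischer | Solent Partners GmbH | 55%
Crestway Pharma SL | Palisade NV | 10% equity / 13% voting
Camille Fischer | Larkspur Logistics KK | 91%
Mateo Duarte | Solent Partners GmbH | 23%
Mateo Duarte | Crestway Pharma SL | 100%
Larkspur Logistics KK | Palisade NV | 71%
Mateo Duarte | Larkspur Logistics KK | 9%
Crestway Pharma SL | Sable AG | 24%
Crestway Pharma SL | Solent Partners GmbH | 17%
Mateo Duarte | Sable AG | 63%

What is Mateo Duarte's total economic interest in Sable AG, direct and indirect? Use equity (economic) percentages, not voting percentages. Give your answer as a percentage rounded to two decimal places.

Mateo reaches Sable along 3 paths.
Direct stake: 63% = 63%.
Via Crestway: 100% × 24% = 24%.
Via Larkspur: 9% × 13% = 1.17%.
Total: 63% + 24% + 1.17% = 88.17%.

88.17%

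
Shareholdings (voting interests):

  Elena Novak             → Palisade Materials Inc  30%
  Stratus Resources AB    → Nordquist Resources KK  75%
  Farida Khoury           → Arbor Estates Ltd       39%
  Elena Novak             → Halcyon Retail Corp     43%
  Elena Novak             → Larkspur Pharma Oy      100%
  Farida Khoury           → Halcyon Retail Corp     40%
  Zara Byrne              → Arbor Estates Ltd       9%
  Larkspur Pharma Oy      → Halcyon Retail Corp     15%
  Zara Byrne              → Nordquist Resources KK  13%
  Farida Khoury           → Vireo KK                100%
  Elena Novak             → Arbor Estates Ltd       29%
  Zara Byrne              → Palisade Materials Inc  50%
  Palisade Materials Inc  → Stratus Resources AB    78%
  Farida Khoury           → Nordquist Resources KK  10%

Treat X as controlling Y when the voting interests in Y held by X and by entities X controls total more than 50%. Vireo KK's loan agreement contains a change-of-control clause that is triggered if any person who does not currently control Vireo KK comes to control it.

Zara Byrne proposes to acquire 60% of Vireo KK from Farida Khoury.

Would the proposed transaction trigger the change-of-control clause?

The purchase adds only to Zara's holdings (Farida's stake shrinks), so Zara is the only person who could newly come to control Vireo.
Zara's largest direct stake is 50% in Palisade, which does not meet the threshold, so Zara controls no company.
Neither Zara nor any entity Zara controls holds any voting interest in Vireo.
So before the transaction, Zara does not control Vireo.
After the purchase, Zara holds 60% of Vireo directly, and Farida's stake falls to 40%.
Zara holds 60% of Vireo, so Zara controls Vireo.
Zara did not control Vireo before and does after, so the clause is triggered.

Yes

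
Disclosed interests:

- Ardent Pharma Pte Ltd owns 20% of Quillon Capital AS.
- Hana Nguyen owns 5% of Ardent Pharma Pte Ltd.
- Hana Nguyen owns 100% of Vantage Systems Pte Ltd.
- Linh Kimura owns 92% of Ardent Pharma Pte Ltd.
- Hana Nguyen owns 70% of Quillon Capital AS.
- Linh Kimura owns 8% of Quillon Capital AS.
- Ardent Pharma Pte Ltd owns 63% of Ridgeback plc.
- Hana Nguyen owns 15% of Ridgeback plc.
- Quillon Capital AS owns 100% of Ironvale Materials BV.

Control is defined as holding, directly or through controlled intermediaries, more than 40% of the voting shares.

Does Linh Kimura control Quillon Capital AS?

No

Linh holds 92% of Ardent, so Linh controls Ardent.
Ardent holds 63% of Ridgeback, so Linh controls Ridgeback.
In Quillon, Linh's side holds only 8% + 20% = 28%, not > 40%.
So Linh does not control Quillon.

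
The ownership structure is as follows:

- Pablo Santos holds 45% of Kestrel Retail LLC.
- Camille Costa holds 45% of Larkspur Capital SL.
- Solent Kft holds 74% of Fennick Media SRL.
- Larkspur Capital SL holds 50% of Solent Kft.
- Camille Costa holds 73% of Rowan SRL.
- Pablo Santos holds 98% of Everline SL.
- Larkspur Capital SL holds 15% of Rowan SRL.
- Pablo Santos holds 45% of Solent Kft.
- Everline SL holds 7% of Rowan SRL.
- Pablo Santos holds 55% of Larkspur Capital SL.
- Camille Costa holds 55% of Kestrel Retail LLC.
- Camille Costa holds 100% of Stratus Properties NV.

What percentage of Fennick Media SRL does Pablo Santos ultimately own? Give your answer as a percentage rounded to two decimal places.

53.65%

Pablo reaches Fennick along 2 paths.
Via Solent: 45% × 74% = 33.3%.
Via Larkspur → Solent: 55% × 50% × 74% = 20.35%.
Total: 33.3% + 20.35% = 53.65%.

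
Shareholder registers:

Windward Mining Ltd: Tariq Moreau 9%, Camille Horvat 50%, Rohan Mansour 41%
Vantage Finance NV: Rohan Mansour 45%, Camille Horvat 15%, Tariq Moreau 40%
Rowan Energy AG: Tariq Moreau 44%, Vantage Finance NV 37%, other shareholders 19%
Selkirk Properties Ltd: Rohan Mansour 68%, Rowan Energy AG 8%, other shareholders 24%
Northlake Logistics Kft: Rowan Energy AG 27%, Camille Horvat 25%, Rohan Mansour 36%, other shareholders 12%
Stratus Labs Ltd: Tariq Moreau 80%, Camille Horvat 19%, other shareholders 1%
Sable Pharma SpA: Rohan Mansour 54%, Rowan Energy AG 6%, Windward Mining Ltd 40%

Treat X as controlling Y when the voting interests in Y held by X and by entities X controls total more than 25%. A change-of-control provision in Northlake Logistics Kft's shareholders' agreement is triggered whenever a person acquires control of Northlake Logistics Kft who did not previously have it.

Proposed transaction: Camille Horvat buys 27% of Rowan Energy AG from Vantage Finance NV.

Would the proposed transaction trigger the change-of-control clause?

Yes

The purchase adds only to Camille's holdings (Vantage's stake shrinks), so Camille is the only person who could newly come to control Northlake.
Camille holds 50% of Windward, so Camille controls Windward.
Windward holds 40% of Sable, so Camille controls Sable.
In Northlake, Camille's side holds only 25%, not > 25%.
So before the transaction, Camille does not control Northlake.
After the purchase, Camille holds 27% of Rowan directly, and Vantage's stake falls to 10%.
Camille holds 27% of Rowan, so Camille controls Rowan.
Rowan and Camille together hold 27% + 25% = 52% of Northlake, so Camille controls Northlake.
Camille did not control Northlake before and does after, so the clause is triggered.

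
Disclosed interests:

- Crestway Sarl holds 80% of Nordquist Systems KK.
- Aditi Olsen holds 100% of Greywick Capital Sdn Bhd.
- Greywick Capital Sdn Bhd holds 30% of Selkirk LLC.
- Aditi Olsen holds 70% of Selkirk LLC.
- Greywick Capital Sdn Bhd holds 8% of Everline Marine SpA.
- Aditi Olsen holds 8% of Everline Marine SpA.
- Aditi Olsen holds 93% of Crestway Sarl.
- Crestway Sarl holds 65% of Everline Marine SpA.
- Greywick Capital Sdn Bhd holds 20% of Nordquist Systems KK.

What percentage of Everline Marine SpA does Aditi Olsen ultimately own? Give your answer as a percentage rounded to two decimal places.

76.45%

Aditi reaches Everline along 3 paths.
Via Crestway: 93% × 65% = 60.45%.
Via Greywick: 100% × 8% = 8%.
Direct stake: 8% = 8%.
Total: 60.45% + 8% + 8% = 76.45%.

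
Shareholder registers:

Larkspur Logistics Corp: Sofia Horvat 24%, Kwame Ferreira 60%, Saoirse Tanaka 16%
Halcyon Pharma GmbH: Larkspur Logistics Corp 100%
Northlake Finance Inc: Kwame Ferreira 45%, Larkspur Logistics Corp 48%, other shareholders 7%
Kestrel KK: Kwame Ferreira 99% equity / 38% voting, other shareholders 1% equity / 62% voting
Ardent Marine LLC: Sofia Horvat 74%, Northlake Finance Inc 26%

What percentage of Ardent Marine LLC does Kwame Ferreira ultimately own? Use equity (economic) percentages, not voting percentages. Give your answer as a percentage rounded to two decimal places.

Kwame reaches Ardent along 2 paths.
Via Northlake: 45% × 26% = 11.7%.
Via Larkspur → Northlake: 60% × 48% × 26% = 7.488%.
Total: 11.7% + 7.488% = 19.188%.
Rounded: 19.19%.

19.19%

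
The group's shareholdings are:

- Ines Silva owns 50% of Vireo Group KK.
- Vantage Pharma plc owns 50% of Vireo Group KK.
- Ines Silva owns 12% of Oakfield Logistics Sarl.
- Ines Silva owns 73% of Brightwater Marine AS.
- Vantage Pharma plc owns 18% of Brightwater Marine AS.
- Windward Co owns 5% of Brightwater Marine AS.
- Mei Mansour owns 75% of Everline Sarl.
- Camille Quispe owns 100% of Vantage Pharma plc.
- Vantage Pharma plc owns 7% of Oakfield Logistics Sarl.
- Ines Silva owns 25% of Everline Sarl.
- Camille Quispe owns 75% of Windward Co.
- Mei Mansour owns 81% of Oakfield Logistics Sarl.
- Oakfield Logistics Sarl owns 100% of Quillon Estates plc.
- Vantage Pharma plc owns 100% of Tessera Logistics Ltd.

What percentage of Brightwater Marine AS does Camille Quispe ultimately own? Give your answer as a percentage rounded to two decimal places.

Camille reaches Brightwater along 2 paths.
Via Vantage: 100% × 18% = 18%.
Via Windward: 75% × 5% = 3.75%.
Total: 18% + 3.75% = 21.75%.

21.75%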